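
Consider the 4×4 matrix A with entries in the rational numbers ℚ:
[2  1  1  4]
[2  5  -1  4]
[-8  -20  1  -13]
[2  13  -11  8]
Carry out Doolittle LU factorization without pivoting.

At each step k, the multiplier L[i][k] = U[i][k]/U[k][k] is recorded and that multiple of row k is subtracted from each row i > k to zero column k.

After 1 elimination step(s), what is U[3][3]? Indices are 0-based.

[col 0] pivot 2
  R1 -= 1*R0 → (0, 4, -2, 0)  (L[1][0] := 1)
  R2 -= -4*R0 → (0, -16, 5, 3)  (L[2][0] := -4)
  R3 -= 1*R0 → (0, 12, -12, 4)  (L[3][0] := 1)

U[3][3] = 4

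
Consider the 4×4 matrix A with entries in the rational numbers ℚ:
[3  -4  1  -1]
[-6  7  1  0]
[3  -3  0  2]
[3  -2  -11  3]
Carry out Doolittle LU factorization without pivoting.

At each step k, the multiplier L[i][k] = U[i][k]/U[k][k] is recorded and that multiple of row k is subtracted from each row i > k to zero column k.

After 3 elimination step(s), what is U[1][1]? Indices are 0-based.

k=0: U[0][0]=3
  eliminate (1,0): mult=-2, new row 1: (0, -1, 3, -2); set L[1][0]=-2
  eliminate (2,0): mult=1, new row 2: (0, 1, -1, 3); set L[2][0]=1
  eliminate (3,0): mult=1, new row 3: (0, 2, -12, 4); set L[3][0]=1
k=1: U[1][1]=-1
  eliminate (2,1): mult=-1, new row 2: (0, 0, 2, 1); set L[2][1]=-1
  eliminate (3,1): mult=-2, new row 3: (0, 0, -6, 0); set L[3][1]=-2
k=2: U[2][2]=2
  eliminate (3,2): mult=-3, new row 3: (0, 0, 0, 3); set L[3][2]=-3

U[1][1] = -1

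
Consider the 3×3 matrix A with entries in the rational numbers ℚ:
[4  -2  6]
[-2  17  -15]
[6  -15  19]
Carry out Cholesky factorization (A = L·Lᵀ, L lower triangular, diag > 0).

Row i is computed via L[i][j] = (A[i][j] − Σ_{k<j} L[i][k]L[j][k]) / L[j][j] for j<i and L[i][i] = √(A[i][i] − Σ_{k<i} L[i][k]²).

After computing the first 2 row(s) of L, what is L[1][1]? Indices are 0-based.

L[1][1] = 4

Step 1: L[0][0] = √(4) = 2.
  L[1][0] = (-2) / L[0][0] = -1.
Step 2: L[1][1] = √(16) = 4.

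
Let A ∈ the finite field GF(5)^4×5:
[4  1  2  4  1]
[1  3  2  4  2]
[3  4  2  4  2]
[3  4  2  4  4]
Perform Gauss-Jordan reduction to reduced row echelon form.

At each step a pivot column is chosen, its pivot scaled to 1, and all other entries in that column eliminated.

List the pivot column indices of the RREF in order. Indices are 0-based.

step 1: normalize row 0 (÷4) = (1, 4, 3, 1, 4)
  row 1: subtract 1×row0 = (0, 4, 4, 3, 3)
  row 2: subtract 3×row0 = (0, 2, 3, 1, 0)
  row 3: subtract 3×row0 = (0, 2, 3, 1, 2)
step 2: normalize row 1 (÷4) = (0, 1, 1, 2, 2)
  row 0: subtract 4×row1 = (1, 0, 4, 3, 1)
  row 2: subtract 2×row1 = (0, 0, 1, 2, 1)
  row 3: subtract 2×row1 = (0, 0, 1, 2, 3)
step 3: normalize row 2 (÷1) = (0, 0, 1, 2, 1)
  row 0: subtract 4×row2 = (1, 0, 0, 0, 2)
  row 1: subtract 1×row2 = (0, 1, 0, 0, 1)
  row 3: subtract 1×row2 = (0, 0, 0, 0, 2)
skip col 3 (zero from row 3)
step 4: normalize row 3 (÷2) = (0, 0, 0, 0, 1)
  row 0: subtract 2×row3 = (1, 0, 0, 0, 0)
  row 1: subtract 1×row3 = (0, 1, 0, 0, 0)
  row 2: subtract 1×row3 = (0, 0, 1, 2, 0)

pivot columns: 0, 1, 2, 4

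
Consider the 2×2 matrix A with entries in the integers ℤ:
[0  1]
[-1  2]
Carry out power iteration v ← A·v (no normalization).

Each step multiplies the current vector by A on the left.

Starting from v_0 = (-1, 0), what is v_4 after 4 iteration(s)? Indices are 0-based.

v_4 = (3, 4)

v_0 = (-1, 0).
v_1 = A·v_0 = (0, 1).
v_2 = A·v_1 = (1, 2).
v_3 = A·v_2 = (2, 3).
v_4 = A·v_3 = (3, 4).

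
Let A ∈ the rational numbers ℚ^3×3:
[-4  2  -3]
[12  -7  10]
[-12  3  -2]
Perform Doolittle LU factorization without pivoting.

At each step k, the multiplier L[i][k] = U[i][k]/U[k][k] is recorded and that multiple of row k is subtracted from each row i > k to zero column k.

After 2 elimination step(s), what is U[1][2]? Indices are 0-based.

U[1][2] = 1

[col 0] pivot -4
  R1 -= -3*R0 → (0, -1, 1)  (L[1][0] := -3)
  R2 -= 3*R0 → (0, -3, 7)  (L[2][0] := 3)
[col 1] pivot -1
  R2 -= 3*R1 → (0, 0, 4)  (L[2][1] := 3)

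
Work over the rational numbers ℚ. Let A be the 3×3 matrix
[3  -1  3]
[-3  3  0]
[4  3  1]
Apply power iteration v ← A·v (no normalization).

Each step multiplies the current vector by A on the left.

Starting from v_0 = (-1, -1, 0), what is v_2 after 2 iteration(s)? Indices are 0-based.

v_2 = (-27, 6, -15)

v_0 = (-1, -1, 0).
v_1 = A·v_0 = (-2, 0, -7).
v_2 = A·v_1 = (-27, 6, -15).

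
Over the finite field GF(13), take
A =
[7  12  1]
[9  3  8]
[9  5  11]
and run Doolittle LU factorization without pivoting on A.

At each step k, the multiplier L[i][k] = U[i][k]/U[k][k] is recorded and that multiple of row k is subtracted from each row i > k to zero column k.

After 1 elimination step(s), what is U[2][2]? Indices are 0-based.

Step 1: pivot at (0,0) is 7.
  row1 ← row1 − (5)·row0  ⇒  L[1][0]=5, U row1=(0, 8, 3)
  row2 ← row2 − (5)·row0  ⇒  L[2][0]=5, U row2=(0, 10, 6)

U[2][2] = 6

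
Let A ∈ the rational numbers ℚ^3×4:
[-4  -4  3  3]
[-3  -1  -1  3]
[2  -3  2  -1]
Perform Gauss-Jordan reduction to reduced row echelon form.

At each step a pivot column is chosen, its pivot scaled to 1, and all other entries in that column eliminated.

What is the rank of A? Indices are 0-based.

pivot(0,0)=-4: scale R0 → (1, 1, -3/4, -3/4)
  clear (1,0): R1 −= (-3)R0 → (0, 2, -13/4, 3/4)
  clear (2,0): R2 −= (2)R0 → (0, -5, 7/2, 1/2)
pivot(1,1)=2: scale R1 → (0, 1, -13/8, 3/8)
  clear (0,1): R0 −= (1)R1 → (1, 0, 7/8, -9/8)
  clear (2,1): R2 −= (-5)R1 → (0, 0, -37/8, 19/8)
pivot(2,2)=-37/8: scale R2 → (0, 0, 1, -19/37)
  clear (0,2): R0 −= (7/8)R2 → (1, 0, 0, -25/37)
  clear (1,2): R1 −= (-13/8)R2 → (0, 1, 0, -17/37)

rank = 3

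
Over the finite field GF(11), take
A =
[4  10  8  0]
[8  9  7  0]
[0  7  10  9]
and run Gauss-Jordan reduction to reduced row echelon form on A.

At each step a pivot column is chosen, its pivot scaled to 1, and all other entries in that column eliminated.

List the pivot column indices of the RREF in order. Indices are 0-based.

pivot columns: 0, 1, 2

pivot(0,0)=4: scale R0 → (1, 8, 2, 0)
  clear (1,0): R1 −= (8)R0 → (0, 0, 2, 0)
pivot(1,1): swap R1↔R2
pivot(1,1)=7: scale R1 → (0, 1, 3, 6)
  clear (0,1): R0 −= (8)R1 → (1, 0, 0, 7)
pivot(2,2)=2: scale R2 → (0, 0, 1, 0)
  clear (1,2): R1 −= (3)R2 → (0, 1, 0, 6)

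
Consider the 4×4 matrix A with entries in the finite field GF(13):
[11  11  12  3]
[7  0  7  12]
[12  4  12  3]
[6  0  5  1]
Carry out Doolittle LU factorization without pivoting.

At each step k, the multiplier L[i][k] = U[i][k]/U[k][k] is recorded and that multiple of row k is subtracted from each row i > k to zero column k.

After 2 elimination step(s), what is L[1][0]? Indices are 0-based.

[col 0] pivot 11
  R1 -= 3*R0 → (0, 6, 10, 3)  (L[1][0] := 3)
  R2 -= 7*R0 → (0, 5, 6, 8)  (L[2][0] := 7)
  R3 -= 10*R0 → (0, 7, 2, 10)  (L[3][0] := 10)
[col 1] pivot 6
  R2 -= 3*R1 → (0, 0, 2, 12)  (L[2][1] := 3)
  R3 -= 12*R1 → (0, 0, 12, 0)  (L[3][1] := 12)

L[1][0] = 3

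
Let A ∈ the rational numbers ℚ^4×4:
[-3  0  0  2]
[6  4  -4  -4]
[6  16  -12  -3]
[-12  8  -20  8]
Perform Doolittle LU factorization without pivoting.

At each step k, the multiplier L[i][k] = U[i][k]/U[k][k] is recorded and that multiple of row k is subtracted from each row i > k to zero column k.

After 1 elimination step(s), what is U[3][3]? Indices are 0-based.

U[3][3] = 0

k=0: U[0][0]=-3
  eliminate (1,0): mult=-2, new row 1: (0, 4, -4, 0); set L[1][0]=-2
  eliminate (2,0): mult=-2, new row 2: (0, 16, -12, 1); set L[2][0]=-2
  eliminate (3,0): mult=4, new row 3: (0, 8, -20, 0); set L[3][0]=4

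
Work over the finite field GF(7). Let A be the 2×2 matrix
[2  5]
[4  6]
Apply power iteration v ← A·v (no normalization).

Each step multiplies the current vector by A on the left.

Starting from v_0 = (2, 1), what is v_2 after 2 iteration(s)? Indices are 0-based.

v_2 = (4, 1)

v_0 = (2, 1).
v_1 = A·v_0 = (2, 0).
v_2 = A·v_1 = (4, 1).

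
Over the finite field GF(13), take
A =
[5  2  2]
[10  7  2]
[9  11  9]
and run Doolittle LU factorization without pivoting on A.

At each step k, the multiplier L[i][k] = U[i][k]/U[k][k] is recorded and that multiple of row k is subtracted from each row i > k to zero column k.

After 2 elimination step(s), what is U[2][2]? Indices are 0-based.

U[2][2] = 6

[col 0] pivot 5
  R1 -= 2*R0 → (0, 3, 11)  (L[1][0] := 2)
  R2 -= 7*R0 → (0, 10, 8)  (L[2][0] := 7)
[col 1] pivot 3
  R2 -= 12*R1 → (0, 0, 6)  (L[2][1] := 12)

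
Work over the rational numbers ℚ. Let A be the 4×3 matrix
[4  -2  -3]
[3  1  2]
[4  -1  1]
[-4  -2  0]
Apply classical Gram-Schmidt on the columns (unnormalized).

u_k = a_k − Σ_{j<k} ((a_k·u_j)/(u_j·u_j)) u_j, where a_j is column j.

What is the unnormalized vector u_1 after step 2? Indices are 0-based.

u_1 = (-110/57, 20/19, -53/57, -118/57)

Step 1: u_0 = a_0 = (4, 3, 4, -4).
Step 2: u_1 = a_1 − (-1/57)·u_0 = (-110/57, 20/19, -53/57, -118/57).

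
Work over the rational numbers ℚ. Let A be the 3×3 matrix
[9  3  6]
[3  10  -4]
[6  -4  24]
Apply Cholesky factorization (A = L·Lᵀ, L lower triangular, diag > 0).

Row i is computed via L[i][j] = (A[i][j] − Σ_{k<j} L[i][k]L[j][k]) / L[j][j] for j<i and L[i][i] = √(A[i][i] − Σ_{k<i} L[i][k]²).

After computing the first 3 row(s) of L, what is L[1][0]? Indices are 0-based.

Step 1: L[0][0] = √(9) = 3.
  L[1][0] = (3) / L[0][0] = 1.
Step 2: L[1][1] = √(9) = 3.
  L[2][0] = (6) / L[0][0] = 2.
  L[2][1] = (-6) / L[1][1] = -2.
Step 3: L[2][2] = √(16) = 4.

L[1][0] = 1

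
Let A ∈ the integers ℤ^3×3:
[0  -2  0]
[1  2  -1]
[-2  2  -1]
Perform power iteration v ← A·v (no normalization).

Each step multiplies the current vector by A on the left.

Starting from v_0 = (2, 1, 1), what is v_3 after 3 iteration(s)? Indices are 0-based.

v_3 = (-14, -5, 13)

v_0 = (2, 1, 1).
v_1 = A·v_0 = (-2, 3, -3).
v_2 = A·v_1 = (-6, 7, 13).
v_3 = A·v_2 = (-14, -5, 13).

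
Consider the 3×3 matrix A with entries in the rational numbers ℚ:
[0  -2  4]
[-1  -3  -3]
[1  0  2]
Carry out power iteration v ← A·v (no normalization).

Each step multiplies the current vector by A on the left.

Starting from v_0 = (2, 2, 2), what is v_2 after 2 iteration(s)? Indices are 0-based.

v_2 = (52, 20, 16)

v_0 = (2, 2, 2).
v_1 = A·v_0 = (4, -14, 6).
v_2 = A·v_1 = (52, 20, 16).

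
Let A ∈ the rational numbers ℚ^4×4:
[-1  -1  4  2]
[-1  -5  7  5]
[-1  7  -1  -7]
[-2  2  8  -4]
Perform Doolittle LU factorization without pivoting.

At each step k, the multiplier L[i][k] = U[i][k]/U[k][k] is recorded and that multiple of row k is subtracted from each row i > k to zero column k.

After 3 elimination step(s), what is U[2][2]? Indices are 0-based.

U[2][2] = 1

[col 0] pivot -1
  R1 -= 1*R0 → (0, -4, 3, 3)  (L[1][0] := 1)
  R2 -= 1*R0 → (0, 8, -5, -9)  (L[2][0] := 1)
  R3 -= 2*R0 → (0, 4, 0, -8)  (L[3][0] := 2)
[col 1] pivot -4
  R2 -= -2*R1 → (0, 0, 1, -3)  (L[2][1] := -2)
  R3 -= -1*R1 → (0, 0, 3, -5)  (L[3][1] := -1)
[col 2] pivot 1
  R3 -= 3*R2 → (0, 0, 0, 4)  (L[3][2] := 3)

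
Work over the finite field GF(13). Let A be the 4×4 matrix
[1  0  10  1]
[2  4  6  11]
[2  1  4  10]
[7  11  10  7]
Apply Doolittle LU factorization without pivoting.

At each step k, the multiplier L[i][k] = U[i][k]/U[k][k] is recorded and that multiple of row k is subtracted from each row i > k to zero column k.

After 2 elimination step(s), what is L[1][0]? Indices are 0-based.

L[1][0] = 2

[col 0] pivot 1
  R1 -= 2*R0 → (0, 4, 12, 9)  (L[1][0] := 2)
  R2 -= 2*R0 → (0, 1, 10, 8)  (L[2][0] := 2)
  R3 -= 7*R0 → (0, 11, 5, 0)  (L[3][0] := 7)
[col 1] pivot 4
  R2 -= 10*R1 → (0, 0, 7, 9)  (L[2][1] := 10)
  R3 -= 6*R1 → (0, 0, 11, 11)  (L[3][1] := 6)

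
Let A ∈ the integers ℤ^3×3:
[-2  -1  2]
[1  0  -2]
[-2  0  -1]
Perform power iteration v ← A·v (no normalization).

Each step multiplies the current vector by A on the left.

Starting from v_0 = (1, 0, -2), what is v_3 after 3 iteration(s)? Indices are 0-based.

v_0 = (1, 0, -2).
v_1 = A·v_0 = (-6, 5, 0).
v_2 = A·v_1 = (7, -6, 12).
v_3 = A·v_2 = (16, -17, -26).

v_3 = (16, -17, -26)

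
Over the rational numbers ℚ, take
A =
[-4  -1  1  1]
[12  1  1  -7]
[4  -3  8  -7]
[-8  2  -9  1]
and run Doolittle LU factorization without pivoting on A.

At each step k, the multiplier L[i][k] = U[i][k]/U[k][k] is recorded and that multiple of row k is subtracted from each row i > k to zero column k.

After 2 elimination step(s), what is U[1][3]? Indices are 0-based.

Step 1: pivot at (0,0) is -4.
  row1 ← row1 − (-3)·row0  ⇒  L[1][0]=-3, U row1=(0, -2, 4, -4)
  row2 ← row2 − (-1)·row0  ⇒  L[2][0]=-1, U row2=(0, -4, 9, -6)
  row3 ← row3 − (2)·row0  ⇒  L[3][0]=2, U row3=(0, 4, -11, -1)
Step 2: pivot at (1,1) is -2.
  row2 ← row2 − (2)·row1  ⇒  L[2][1]=2, U row2=(0, 0, 1, 2)
  row3 ← row3 − (-2)·row1  ⇒  L[3][1]=-2, U row3=(0, 0, -3, -9)

U[1][3] = -4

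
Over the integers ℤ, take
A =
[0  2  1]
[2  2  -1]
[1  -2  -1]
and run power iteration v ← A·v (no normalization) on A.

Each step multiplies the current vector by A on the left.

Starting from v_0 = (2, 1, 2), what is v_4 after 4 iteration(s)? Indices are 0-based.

v_0 = (2, 1, 2).
v_1 = A·v_0 = (4, 4, -2).
v_2 = A·v_1 = (6, 18, -2).
v_3 = A·v_2 = (34, 50, -28).
v_4 = A·v_3 = (72, 196, -38).

v_4 = (72, 196, -38)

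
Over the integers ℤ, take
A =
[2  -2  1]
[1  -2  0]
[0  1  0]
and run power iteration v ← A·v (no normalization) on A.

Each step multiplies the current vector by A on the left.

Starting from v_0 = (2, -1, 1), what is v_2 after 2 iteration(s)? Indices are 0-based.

v_2 = (5, -1, 4)

v_0 = (2, -1, 1).
v_1 = A·v_0 = (7, 4, -1).
v_2 = A·v_1 = (5, -1, 4).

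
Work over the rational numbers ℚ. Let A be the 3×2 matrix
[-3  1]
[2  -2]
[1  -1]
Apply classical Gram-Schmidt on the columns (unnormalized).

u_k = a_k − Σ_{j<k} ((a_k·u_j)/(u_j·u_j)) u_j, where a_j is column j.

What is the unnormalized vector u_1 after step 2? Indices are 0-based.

Step 1: u_0 = a_0 = (-3, 2, 1).
Step 2: u_1 = a_1 − (-4/7)·u_0 = (-5/7, -6/7, -3/7).

u_1 = (-5/7, -6/7, -3/7)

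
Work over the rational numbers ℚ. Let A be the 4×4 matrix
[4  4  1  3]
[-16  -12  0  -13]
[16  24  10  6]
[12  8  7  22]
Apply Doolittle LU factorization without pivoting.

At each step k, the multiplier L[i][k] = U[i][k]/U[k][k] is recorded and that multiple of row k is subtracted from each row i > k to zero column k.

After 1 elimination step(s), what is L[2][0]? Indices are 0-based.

Step 1: pivot at (0,0) is 4.
  row1 ← row1 − (-4)·row0  ⇒  L[1][0]=-4, U row1=(0, 4, 4, -1)
  row2 ← row2 − (4)·row0  ⇒  L[2][0]=4, U row2=(0, 8, 6, -6)
  row3 ← row3 − (3)·row0  ⇒  L[3][0]=3, U row3=(0, -4, 4, 13)

L[2][0] = 4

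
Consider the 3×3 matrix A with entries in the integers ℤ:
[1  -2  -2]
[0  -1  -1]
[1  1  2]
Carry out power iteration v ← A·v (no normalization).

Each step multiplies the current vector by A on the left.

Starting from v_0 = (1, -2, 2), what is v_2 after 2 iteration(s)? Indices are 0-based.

v_0 = (1, -2, 2).
v_1 = A·v_0 = (1, 0, 3).
v_2 = A·v_1 = (-5, -3, 7).

v_2 = (-5, -3, 7)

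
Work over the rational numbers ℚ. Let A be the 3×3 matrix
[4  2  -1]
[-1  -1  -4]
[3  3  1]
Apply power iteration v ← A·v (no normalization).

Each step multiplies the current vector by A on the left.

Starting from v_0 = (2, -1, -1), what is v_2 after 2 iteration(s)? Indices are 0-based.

v_2 = (32, -18, 32)

v_0 = (2, -1, -1).
v_1 = A·v_0 = (7, 3, 2).
v_2 = A·v_1 = (32, -18, 32).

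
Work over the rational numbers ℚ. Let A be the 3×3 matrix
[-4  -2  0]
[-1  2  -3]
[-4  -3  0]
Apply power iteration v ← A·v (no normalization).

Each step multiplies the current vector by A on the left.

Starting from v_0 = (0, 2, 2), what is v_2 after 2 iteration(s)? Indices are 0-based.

v_0 = (0, 2, 2).
v_1 = A·v_0 = (-4, -2, -6).
v_2 = A·v_1 = (20, 18, 22).

v_2 = (20, 18, 22)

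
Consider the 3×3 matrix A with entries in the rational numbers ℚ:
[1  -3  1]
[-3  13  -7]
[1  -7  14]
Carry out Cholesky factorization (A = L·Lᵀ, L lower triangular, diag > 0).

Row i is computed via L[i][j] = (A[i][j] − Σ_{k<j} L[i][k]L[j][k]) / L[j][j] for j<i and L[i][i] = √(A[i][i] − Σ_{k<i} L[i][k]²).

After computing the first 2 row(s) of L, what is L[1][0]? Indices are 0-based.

Step 1: L[0][0] = √(1) = 1.
  L[1][0] = (-3) / L[0][0] = -3.
Step 2: L[1][1] = √(4) = 2.

L[1][0] = -3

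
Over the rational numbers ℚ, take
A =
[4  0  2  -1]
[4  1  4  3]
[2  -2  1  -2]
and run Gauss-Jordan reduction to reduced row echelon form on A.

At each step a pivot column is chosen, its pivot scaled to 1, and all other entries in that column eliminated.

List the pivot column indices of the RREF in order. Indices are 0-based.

pivot columns: 0, 1, 2

step 1: normalize row 0 (÷4) = (1, 0, 1/2, -1/4)
  row 1: subtract 4×row0 = (0, 1, 2, 4)
  row 2: subtract 2×row0 = (0, -2, 0, -3/2)
step 2: normalize row 1 (÷1) = (0, 1, 2, 4)
  row 2: subtract -2×row1 = (0, 0, 4, 13/2)
step 3: normalize row 2 (÷4) = (0, 0, 1, 13/8)
  row 0: subtract 1/2×row2 = (1, 0, 0, -17/16)
  row 1: subtract 2×row2 = (0, 1, 0, 3/4)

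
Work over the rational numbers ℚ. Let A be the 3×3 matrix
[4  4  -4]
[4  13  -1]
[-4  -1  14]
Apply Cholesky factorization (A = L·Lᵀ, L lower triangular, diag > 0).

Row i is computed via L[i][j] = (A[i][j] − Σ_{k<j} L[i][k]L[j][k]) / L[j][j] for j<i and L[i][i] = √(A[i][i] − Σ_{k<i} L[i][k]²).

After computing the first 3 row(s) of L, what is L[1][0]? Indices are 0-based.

L[1][0] = 2

Step 1: L[0][0] = √(4) = 2.
  L[1][0] = (4) / L[0][0] = 2.
Step 2: L[1][1] = √(9) = 3.
  L[2][0] = (-4) / L[0][0] = -2.
  L[2][1] = (3) / L[1][1] = 1.
Step 3: L[2][2] = √(9) = 3.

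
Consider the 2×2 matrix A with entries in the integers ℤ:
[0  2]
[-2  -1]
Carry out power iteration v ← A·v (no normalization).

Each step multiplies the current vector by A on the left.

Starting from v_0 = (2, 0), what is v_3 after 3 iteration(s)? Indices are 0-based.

v_0 = (2, 0).
v_1 = A·v_0 = (0, -4).
v_2 = A·v_1 = (-8, 4).
v_3 = A·v_2 = (8, 12).

v_3 = (8, 12)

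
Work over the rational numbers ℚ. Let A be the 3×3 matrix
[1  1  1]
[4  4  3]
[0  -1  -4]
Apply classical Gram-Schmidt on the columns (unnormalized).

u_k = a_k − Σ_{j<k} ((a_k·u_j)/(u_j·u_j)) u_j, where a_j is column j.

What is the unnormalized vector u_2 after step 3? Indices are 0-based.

Step 1: u_0 = a_0 = (1, 4, 0).
Step 2: u_1 = a_1 − (1)·u_0 = (0, 0, -1).
Step 3: u_2 = a_2 − (13/17)·u_0 − (4)·u_1 = (4/17, -1/17, 0).

u_2 = (4/17, -1/17, 0)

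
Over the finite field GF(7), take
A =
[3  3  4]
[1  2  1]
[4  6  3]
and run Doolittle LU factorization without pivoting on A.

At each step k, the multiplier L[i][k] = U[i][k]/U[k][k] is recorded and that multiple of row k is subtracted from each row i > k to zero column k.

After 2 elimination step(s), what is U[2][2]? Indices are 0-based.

[col 0] pivot 3
  R1 -= 5*R0 → (0, 1, 2)  (L[1][0] := 5)
  R2 -= 6*R0 → (0, 2, 0)  (L[2][0] := 6)
[col 1] pivot 1
  R2 -= 2*R1 → (0, 0, 3)  (L[2][1] := 2)

U[2][2] = 3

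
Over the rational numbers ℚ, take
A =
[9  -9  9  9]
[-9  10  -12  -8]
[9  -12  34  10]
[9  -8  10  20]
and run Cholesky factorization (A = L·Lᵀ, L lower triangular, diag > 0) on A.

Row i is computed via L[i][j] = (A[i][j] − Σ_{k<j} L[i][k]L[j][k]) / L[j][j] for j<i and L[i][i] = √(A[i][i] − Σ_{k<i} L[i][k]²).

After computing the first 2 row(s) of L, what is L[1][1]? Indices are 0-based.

L[1][1] = 1

Step 1: L[0][0] = √(9) = 3.
  L[1][0] = (-9) / L[0][0] = -3.
Step 2: L[1][1] = √(1) = 1.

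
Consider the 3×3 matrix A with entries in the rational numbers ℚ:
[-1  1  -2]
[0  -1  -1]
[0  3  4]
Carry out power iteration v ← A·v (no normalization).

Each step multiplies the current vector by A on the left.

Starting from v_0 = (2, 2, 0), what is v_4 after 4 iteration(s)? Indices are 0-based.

v_4 = (-108, -46, 198)

v_0 = (2, 2, 0).
v_1 = A·v_0 = (0, -2, 6).
v_2 = A·v_1 = (-14, -4, 18).
v_3 = A·v_2 = (-26, -14, 60).
v_4 = A·v_3 = (-108, -46, 198).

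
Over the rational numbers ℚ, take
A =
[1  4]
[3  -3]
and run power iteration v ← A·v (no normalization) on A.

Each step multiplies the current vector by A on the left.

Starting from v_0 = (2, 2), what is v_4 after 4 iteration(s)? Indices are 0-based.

v_0 = (2, 2).
v_1 = A·v_0 = (10, 0).
v_2 = A·v_1 = (10, 30).
v_3 = A·v_2 = (130, -60).
v_4 = A·v_3 = (-110, 570).

v_4 = (-110, 570)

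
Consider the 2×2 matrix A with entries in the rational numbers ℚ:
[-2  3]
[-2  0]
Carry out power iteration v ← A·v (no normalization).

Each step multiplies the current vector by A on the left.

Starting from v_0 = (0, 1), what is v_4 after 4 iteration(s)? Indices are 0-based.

v_4 = (48, 12)

v_0 = (0, 1).
v_1 = A·v_0 = (3, 0).
v_2 = A·v_1 = (-6, -6).
v_3 = A·v_2 = (-6, 12).
v_4 = A·v_3 = (48, 12).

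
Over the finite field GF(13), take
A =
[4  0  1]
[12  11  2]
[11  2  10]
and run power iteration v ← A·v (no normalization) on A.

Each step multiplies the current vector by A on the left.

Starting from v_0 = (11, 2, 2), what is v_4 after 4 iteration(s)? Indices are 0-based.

v_4 = (0, 5, 8)

v_0 = (11, 2, 2).
v_1 = A·v_0 = (7, 2, 2).
v_2 = A·v_1 = (4, 6, 10).
v_3 = A·v_2 = (0, 4, 0).
v_4 = A·v_3 = (0, 5, 8).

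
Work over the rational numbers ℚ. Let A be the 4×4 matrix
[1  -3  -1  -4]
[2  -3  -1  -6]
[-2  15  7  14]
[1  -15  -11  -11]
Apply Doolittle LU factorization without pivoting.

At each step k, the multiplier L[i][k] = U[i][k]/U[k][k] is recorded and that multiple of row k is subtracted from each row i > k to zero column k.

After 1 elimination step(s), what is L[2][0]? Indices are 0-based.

L[2][0] = -2

Step 1: pivot at (0,0) is 1.
  row1 ← row1 − (2)·row0  ⇒  L[1][0]=2, U row1=(0, 3, 1, 2)
  row2 ← row2 − (-2)·row0  ⇒  L[2][0]=-2, U row2=(0, 9, 5, 6)
  row3 ← row3 − (1)·row0  ⇒  L[3][0]=1, U row3=(0, -12, -10, -7)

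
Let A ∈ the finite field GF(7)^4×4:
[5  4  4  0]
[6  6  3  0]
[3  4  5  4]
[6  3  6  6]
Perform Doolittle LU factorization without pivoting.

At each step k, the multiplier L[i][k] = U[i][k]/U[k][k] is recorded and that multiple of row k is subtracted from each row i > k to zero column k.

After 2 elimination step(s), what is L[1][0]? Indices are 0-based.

[col 0] pivot 5
  R1 -= 4*R0 → (0, 4, 1, 0)  (L[1][0] := 4)
  R2 -= 2*R0 → (0, 3, 4, 4)  (L[2][0] := 2)
  R3 -= 4*R0 → (0, 1, 4, 6)  (L[3][0] := 4)
[col 1] pivot 4
  R2 -= 6*R1 → (0, 0, 5, 4)  (L[2][1] := 6)
  R3 -= 2*R1 → (0, 0, 2, 6)  (L[3][1] := 2)

L[1][0] = 4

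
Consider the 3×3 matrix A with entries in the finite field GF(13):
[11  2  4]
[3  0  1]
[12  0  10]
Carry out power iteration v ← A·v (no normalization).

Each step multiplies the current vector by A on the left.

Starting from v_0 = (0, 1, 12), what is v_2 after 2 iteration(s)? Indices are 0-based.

v_0 = (0, 1, 12).
v_1 = A·v_0 = (11, 12, 3).
v_2 = A·v_1 = (1, 10, 6).

v_2 = (1, 10, 6)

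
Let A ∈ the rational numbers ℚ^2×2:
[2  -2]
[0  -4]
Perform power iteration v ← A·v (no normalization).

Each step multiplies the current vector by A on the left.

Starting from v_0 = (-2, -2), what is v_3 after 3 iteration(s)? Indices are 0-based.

v_0 = (-2, -2).
v_1 = A·v_0 = (0, 8).
v_2 = A·v_1 = (-16, -32).
v_3 = A·v_2 = (32, 128).

v_3 = (32, 128)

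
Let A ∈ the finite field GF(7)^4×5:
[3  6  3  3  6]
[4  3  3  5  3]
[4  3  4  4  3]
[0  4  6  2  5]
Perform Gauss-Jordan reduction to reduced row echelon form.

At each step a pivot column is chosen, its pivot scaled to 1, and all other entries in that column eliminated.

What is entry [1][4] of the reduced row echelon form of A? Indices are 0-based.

M[1][4] = 1

pivot(0,0)=3: scale R0 → (1, 2, 1, 1, 2)
  clear (1,0): R1 −= (4)R0 → (0, 2, 6, 1, 2)
  clear (2,0): R2 −= (4)R0 → (0, 2, 0, 0, 2)
pivot(1,1)=2: scale R1 → (0, 1, 3, 4, 1)
  clear (0,1): R0 −= (2)R1 → (1, 0, 2, 0, 0)
  clear (2,1): R2 −= (2)R1 → (0, 0, 1, 6, 0)
  clear (3,1): R3 −= (4)R1 → (0, 0, 1, 0, 1)
pivot(2,2)=1: scale R2 → (0, 0, 1, 6, 0)
  clear (0,2): R0 −= (2)R2 → (1, 0, 0, 2, 0)
  clear (1,2): R1 −= (3)R2 → (0, 1, 0, 0, 1)
  clear (3,2): R3 −= (1)R2 → (0, 0, 0, 1, 1)
pivot(3,3)=1: scale R3 → (0, 0, 0, 1, 1)
  clear (0,3): R0 −= (2)R3 → (1, 0, 0, 0, 5)
  clear (2,3): R2 −= (6)R3 → (0, 0, 1, 0, 1)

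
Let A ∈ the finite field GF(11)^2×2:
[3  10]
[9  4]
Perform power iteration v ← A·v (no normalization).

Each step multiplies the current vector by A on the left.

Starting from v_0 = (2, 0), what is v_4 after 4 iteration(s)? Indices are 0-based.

v_4 = (9, 2)

v_0 = (2, 0).
v_1 = A·v_0 = (6, 7).
v_2 = A·v_1 = (0, 5).
v_3 = A·v_2 = (6, 9).
v_4 = A·v_3 = (9, 2).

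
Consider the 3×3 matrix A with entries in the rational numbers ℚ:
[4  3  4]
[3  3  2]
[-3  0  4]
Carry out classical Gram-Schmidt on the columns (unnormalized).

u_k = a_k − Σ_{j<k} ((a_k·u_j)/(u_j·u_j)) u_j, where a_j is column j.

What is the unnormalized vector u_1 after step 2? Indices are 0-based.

u_1 = (9/17, 39/34, 63/34)

Step 1: u_0 = a_0 = (4, 3, -3).
Step 2: u_1 = a_1 − (21/34)·u_0 = (9/17, 39/34, 63/34).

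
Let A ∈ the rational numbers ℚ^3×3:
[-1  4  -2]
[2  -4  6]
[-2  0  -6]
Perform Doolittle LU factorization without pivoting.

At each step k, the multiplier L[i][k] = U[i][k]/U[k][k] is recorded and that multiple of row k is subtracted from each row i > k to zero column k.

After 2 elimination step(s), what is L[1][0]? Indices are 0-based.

L[1][0] = -2

Step 1: pivot at (0,0) is -1.
  row1 ← row1 − (-2)·row0  ⇒  L[1][0]=-2, U row1=(0, 4, 2)
  row2 ← row2 − (2)·row0  ⇒  L[2][0]=2, U row2=(0, -8, -2)
Step 2: pivot at (1,1) is 4.
  row2 ← row2 − (-2)·row1  ⇒  L[2][1]=-2, U row2=(0, 0, 2)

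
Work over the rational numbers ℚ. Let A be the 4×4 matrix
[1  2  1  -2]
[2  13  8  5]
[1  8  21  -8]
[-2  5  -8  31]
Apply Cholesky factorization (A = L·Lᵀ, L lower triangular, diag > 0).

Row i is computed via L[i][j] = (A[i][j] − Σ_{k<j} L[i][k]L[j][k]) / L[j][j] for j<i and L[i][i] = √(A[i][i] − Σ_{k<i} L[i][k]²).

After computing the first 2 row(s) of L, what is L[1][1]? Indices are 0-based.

L[1][1] = 3

Step 1: L[0][0] = √(1) = 1.
  L[1][0] = (2) / L[0][0] = 2.
Step 2: L[1][1] = √(9) = 3.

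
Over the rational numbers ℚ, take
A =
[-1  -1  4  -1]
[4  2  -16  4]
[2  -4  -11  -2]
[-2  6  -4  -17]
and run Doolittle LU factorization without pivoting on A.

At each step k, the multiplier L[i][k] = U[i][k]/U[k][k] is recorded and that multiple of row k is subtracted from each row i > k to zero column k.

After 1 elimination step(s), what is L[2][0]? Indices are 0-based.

L[2][0] = -2

k=0: U[0][0]=-1
  eliminate (1,0): mult=-4, new row 1: (0, -2, 0, 0); set L[1][0]=-4
  eliminate (2,0): mult=-2, new row 2: (0, -6, -3, -4); set L[2][0]=-2
  eliminate (3,0): mult=2, new row 3: (0, 8, -12, -15); set L[3][0]=2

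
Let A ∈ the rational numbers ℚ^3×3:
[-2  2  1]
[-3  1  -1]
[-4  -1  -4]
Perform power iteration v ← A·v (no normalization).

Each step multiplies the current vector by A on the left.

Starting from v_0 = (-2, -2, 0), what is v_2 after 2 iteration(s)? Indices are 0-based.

v_0 = (-2, -2, 0).
v_1 = A·v_0 = (0, 4, 10).
v_2 = A·v_1 = (18, -6, -44).

v_2 = (18, -6, -44)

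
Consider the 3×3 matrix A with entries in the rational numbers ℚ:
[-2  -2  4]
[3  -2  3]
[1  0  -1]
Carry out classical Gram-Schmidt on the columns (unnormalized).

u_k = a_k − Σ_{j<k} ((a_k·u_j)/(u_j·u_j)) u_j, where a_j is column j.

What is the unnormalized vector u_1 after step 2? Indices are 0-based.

u_1 = (-16/7, -11/7, 1/7)

Step 1: u_0 = a_0 = (-2, 3, 1).
Step 2: u_1 = a_1 − (-1/7)·u_0 = (-16/7, -11/7, 1/7).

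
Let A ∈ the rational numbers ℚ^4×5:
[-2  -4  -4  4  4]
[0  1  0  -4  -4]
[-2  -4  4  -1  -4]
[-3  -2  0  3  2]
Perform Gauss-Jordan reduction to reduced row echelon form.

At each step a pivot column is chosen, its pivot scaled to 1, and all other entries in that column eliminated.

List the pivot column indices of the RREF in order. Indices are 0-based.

pivot columns: 0, 1, 2, 3

[1] R0 /= -2  ⇒  (1, 2, 2, -2, -2)
     R2 -= -2·R0  ⇒  (0, 0, 8, -5, -8)
     R3 -= -3·R0  ⇒  (0, 4, 6, -3, -4)
[2] R1 /= 1  ⇒  (0, 1, 0, -4, -4)
     R0 -= 2·R1  ⇒  (1, 0, 2, 6, 6)
     R3 -= 4·R1  ⇒  (0, 0, 6, 13, 12)
[3] R2 /= 8  ⇒  (0, 0, 1, -5/8, -1)
     R0 -= 2·R2  ⇒  (1, 0, 0, 29/4, 8)
     R3 -= 6·R2  ⇒  (0, 0, 0, 67/4, 18)
[4] R3 /= 67/4  ⇒  (0, 0, 0, 1, 72/67)
     R0 -= 29/4·R3  ⇒  (1, 0, 0, 0, 14/67)
     R1 -= -4·R3  ⇒  (0, 1, 0, 0, 20/67)
     R2 -= -5/8·R3  ⇒  (0, 0, 1, 0, -22/67)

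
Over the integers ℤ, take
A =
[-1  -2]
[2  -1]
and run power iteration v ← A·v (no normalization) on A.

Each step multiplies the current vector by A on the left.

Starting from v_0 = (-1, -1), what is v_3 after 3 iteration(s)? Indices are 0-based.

v_3 = (-13, -9)

v_0 = (-1, -1).
v_1 = A·v_0 = (3, -1).
v_2 = A·v_1 = (-1, 7).
v_3 = A·v_2 = (-13, -9).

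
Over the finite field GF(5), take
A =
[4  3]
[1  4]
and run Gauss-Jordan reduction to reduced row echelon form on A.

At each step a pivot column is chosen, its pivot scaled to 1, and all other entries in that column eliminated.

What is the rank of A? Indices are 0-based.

rank = 2

pivot(0,0)=4: scale R0 → (1, 2)
  clear (1,0): R1 −= (1)R0 → (0, 2)
pivot(1,1)=2: scale R1 → (0, 1)
  clear (0,1): R0 −= (2)R1 → (1, 0)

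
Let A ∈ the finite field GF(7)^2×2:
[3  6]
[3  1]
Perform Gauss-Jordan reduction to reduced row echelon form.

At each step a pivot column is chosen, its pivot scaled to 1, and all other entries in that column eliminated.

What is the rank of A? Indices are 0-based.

rank = 2

step 1: normalize row 0 (÷3) = (1, 2)
  row 1: subtract 3×row0 = (0, 2)
step 2: normalize row 1 (÷2) = (0, 1)
  row 0: subtract 2×row1 = (1, 0)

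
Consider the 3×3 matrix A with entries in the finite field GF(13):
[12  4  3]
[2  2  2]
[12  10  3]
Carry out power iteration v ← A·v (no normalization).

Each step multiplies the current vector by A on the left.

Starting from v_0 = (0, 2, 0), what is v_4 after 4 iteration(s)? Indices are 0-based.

v_4 = (11, 10, 8)

v_0 = (0, 2, 0).
v_1 = A·v_0 = (8, 4, 7).
v_2 = A·v_1 = (3, 12, 1).
v_3 = A·v_2 = (9, 6, 3).
v_4 = A·v_3 = (11, 10, 8).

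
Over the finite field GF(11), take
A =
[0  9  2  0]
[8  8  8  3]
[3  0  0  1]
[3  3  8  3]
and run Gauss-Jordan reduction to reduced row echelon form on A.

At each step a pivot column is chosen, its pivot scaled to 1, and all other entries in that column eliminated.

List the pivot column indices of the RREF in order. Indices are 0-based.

[1] R0 <-> R1
[1] R0 /= 8  ⇒  (1, 1, 1, 10)
     R2 -= 3·R0  ⇒  (0, 8, 8, 4)
     R3 -= 3·R0  ⇒  (0, 0, 5, 6)
[2] R1 /= 9  ⇒  (0, 1, 10, 0)
     R0 -= 1·R1  ⇒  (1, 0, 2, 10)
     R2 -= 8·R1  ⇒  (0, 0, 5, 4)
[3] R2 /= 5  ⇒  (0, 0, 1, 3)
     R0 -= 2·R2  ⇒  (1, 0, 0, 4)
     R1 -= 10·R2  ⇒  (0, 1, 0, 3)
     R3 -= 5·R2  ⇒  (0, 0, 0, 2)
[4] R3 /= 2  ⇒  (0, 0, 0, 1)
     R0 -= 4·R3  ⇒  (1, 0, 0, 0)
     R1 -= 3·R3  ⇒  (0, 1, 0, 0)
     R2 -= 3·R3  ⇒  (0, 0, 1, 0)

pivot columns: 0, 1, 2, 3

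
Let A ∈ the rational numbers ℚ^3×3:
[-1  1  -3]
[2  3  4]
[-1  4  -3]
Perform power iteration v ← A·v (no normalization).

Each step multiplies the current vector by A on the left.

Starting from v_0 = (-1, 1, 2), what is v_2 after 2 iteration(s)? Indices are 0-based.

v_2 = (16, 15, 43)

v_0 = (-1, 1, 2).
v_1 = A·v_0 = (-4, 9, -1).
v_2 = A·v_1 = (16, 15, 43).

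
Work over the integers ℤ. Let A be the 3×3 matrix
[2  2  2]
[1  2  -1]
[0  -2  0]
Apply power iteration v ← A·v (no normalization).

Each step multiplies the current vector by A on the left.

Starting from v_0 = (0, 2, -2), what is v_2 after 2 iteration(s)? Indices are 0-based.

v_0 = (0, 2, -2).
v_1 = A·v_0 = (0, 6, -4).
v_2 = A·v_1 = (4, 16, -12).

v_2 = (4, 16, -12)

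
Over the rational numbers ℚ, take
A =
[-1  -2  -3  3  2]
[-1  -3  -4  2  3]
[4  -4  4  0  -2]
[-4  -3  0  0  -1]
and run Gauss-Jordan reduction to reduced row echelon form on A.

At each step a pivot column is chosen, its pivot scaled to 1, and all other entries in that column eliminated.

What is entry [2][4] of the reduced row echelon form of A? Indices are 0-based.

step 1: normalize row 0 (÷-1) = (1, 2, 3, -3, -2)
  row 1: subtract -1×row0 = (0, -1, -1, -1, 1)
  row 2: subtract 4×row0 = (0, -12, -8, 12, 6)
  row 3: subtract -4×row0 = (0, 5, 12, -12, -9)
step 2: normalize row 1 (÷-1) = (0, 1, 1, 1, -1)
  row 0: subtract 2×row1 = (1, 0, 1, -5, 0)
  row 2: subtract -12×row1 = (0, 0, 4, 24, -6)
  row 3: subtract 5×row1 = (0, 0, 7, -17, -4)
step 3: normalize row 2 (÷4) = (0, 0, 1, 6, -3/2)
  row 0: subtract 1×row2 = (1, 0, 0, -11, 3/2)
  row 1: subtract 1×row2 = (0, 1, 0, -5, 1/2)
  row 3: subtract 7×row2 = (0, 0, 0, -59, 13/2)
step 4: normalize row 3 (÷-59) = (0, 0, 0, 1, -13/118)
  row 0: subtract -11×row3 = (1, 0, 0, 0, 17/59)
  row 1: subtract -5×row3 = (0, 1, 0, 0, -3/59)
  row 2: subtract 6×row3 = (0, 0, 1, 0, -99/118)

M[2][4] = -99/118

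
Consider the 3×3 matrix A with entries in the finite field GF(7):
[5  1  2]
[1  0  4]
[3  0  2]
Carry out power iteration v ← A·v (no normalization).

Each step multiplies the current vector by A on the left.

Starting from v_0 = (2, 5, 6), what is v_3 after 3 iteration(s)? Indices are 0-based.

v_0 = (2, 5, 6).
v_1 = A·v_0 = (6, 5, 4).
v_2 = A·v_1 = (1, 1, 5).
v_3 = A·v_2 = (2, 0, 6).

v_3 = (2, 0, 6)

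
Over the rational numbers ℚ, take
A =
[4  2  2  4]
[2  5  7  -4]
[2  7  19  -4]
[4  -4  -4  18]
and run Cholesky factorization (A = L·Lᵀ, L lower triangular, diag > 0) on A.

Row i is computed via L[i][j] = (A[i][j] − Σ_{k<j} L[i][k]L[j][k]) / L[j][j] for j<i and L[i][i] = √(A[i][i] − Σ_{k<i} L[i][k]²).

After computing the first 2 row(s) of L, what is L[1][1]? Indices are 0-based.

L[1][1] = 2

Step 1: L[0][0] = √(4) = 2.
  L[1][0] = (2) / L[0][0] = 1.
Step 2: L[1][1] = √(4) = 2.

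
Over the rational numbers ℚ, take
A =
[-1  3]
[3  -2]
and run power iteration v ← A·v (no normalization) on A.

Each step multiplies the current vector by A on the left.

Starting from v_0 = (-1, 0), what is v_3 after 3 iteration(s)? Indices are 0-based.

v_0 = (-1, 0).
v_1 = A·v_0 = (1, -3).
v_2 = A·v_1 = (-10, 9).
v_3 = A·v_2 = (37, -48).

v_3 = (37, -48)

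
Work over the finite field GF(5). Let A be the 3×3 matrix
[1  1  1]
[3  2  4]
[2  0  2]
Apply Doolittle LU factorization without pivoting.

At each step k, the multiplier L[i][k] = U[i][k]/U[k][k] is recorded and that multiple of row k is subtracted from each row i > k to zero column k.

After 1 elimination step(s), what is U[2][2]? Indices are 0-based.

[col 0] pivot 1
  R1 -= 3*R0 → (0, 4, 1)  (L[1][0] := 3)
  R2 -= 2*R0 → (0, 3, 0)  (L[2][0] := 2)

U[2][2] = 0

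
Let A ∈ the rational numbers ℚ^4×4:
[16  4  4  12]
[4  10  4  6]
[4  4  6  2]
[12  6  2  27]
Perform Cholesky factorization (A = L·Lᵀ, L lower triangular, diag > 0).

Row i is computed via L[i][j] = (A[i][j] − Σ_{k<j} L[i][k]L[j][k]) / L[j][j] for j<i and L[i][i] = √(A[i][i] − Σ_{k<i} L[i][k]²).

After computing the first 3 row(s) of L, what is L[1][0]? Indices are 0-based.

Step 1: L[0][0] = √(16) = 4.
  L[1][0] = (4) / L[0][0] = 1.
Step 2: L[1][1] = √(9) = 3.
  L[2][0] = (4) / L[0][0] = 1.
  L[2][1] = (3) / L[1][1] = 1.
Step 3: L[2][2] = √(4) = 2.

L[1][0] = 1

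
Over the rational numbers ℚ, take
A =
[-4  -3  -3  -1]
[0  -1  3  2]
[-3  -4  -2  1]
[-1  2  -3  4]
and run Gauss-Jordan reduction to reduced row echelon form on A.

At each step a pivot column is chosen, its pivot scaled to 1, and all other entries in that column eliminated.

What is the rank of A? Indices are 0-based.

rank = 4

pivot(0,0)=-4: scale R0 → (1, 3/4, 3/4, 1/4)
  clear (2,0): R2 −= (-3)R0 → (0, -7/4, 1/4, 7/4)
  clear (3,0): R3 −= (-1)R0 → (0, 11/4, -9/4, 17/4)
pivot(1,1)=-1: scale R1 → (0, 1, -3, -2)
  clear (0,1): R0 −= (3/4)R1 → (1, 0, 3, 7/4)
  clear (2,1): R2 −= (-7/4)R1 → (0, 0, -5, -7/4)
  clear (3,1): R3 −= (11/4)R1 → (0, 0, 6, 39/4)
pivot(2,2)=-5: scale R2 → (0, 0, 1, 7/20)
  clear (0,2): R0 −= (3)R2 → (1, 0, 0, 7/10)
  clear (1,2): R1 −= (-3)R2 → (0, 1, 0, -19/20)
  clear (3,2): R3 −= (6)R2 → (0, 0, 0, 153/20)
pivot(3,3)=153/20: scale R3 → (0, 0, 0, 1)
  clear (0,3): R0 −= (7/10)R3 → (1, 0, 0, 0)
  clear (1,3): R1 −= (-19/20)R3 → (0, 1, 0, 0)
  clear (2,3): R2 −= (7/20)R3 → (0, 0, 1, 0)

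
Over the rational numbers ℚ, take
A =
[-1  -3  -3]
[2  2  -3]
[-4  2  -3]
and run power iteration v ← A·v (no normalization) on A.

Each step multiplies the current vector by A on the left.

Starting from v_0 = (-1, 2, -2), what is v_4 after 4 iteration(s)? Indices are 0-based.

v_4 = (-883, -656, -2030)

v_0 = (-1, 2, -2).
v_1 = A·v_0 = (1, 8, 14).
v_2 = A·v_1 = (-67, -24, -30).
v_3 = A·v_2 = (229, -92, 310).
v_4 = A·v_3 = (-883, -656, -2030).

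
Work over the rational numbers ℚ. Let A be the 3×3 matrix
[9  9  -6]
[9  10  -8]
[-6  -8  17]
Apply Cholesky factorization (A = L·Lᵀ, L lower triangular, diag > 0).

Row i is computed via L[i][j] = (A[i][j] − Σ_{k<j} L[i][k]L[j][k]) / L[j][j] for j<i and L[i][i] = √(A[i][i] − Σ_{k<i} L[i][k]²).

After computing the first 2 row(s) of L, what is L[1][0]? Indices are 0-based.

L[1][0] = 3

Step 1: L[0][0] = √(9) = 3.
  L[1][0] = (9) / L[0][0] = 3.
Step 2: L[1][1] = √(1) = 1.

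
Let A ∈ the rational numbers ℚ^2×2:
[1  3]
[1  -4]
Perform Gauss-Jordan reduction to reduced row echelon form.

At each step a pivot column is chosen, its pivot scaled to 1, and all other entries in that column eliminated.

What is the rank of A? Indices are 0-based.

step 1: normalize row 0 (÷1) = (1, 3)
  row 1: subtract 1×row0 = (0, -7)
step 2: normalize row 1 (÷-7) = (0, 1)
  row 0: subtract 3×row1 = (1, 0)

rank = 2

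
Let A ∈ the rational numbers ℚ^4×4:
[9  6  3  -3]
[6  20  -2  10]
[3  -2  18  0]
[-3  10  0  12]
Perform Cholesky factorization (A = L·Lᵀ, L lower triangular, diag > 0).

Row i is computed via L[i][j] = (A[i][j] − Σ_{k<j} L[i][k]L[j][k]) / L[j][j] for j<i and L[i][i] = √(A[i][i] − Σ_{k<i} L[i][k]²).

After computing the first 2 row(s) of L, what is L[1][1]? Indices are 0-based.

L[1][1] = 4

Step 1: L[0][0] = √(9) = 3.
  L[1][0] = (6) / L[0][0] = 2.
Step 2: L[1][1] = √(16) = 4.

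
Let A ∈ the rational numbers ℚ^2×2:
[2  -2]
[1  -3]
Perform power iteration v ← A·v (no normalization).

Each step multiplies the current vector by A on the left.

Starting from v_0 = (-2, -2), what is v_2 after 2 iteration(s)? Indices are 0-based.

v_2 = (-8, -12)

v_0 = (-2, -2).
v_1 = A·v_0 = (0, 4).
v_2 = A·v_1 = (-8, -12).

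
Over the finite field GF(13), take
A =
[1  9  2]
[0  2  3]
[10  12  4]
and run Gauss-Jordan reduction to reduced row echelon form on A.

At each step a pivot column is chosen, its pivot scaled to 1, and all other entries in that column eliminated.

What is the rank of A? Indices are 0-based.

rank = 3

[1] R0 /= 1  ⇒  (1, 9, 2)
     R2 -= 10·R0  ⇒  (0, 0, 10)
[2] R1 /= 2  ⇒  (0, 1, 8)
     R0 -= 9·R1  ⇒  (1, 0, 8)
[3] R2 /= 10  ⇒  (0, 0, 1)
     R0 -= 8·R2  ⇒  (1, 0, 0)
     R1 -= 8·R2  ⇒  (0, 1, 0)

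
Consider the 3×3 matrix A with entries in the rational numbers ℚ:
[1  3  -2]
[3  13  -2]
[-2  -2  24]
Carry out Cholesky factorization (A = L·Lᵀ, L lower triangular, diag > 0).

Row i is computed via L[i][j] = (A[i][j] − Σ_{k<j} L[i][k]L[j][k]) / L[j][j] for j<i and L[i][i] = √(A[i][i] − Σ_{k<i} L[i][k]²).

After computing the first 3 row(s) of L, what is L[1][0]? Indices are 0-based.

Step 1: L[0][0] = √(1) = 1.
  L[1][0] = (3) / L[0][0] = 3.
Step 2: L[1][1] = √(4) = 2.
  L[2][0] = (-2) / L[0][0] = -2.
  L[2][1] = (4) / L[1][1] = 2.
Step 3: L[2][2] = √(16) = 4.

L[1][0] = 3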